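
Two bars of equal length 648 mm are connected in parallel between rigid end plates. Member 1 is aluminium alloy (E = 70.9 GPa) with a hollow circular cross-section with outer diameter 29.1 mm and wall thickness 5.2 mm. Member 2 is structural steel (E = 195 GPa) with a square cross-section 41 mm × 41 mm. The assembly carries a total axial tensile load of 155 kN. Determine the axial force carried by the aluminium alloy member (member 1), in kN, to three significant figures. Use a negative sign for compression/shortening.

A_1 = 390.4 mm².
A_2 = 1681 mm².
Equal strain + equilibrium ⇒ each member carries load in proportion to AE: A₁E₁ = 27680000 N, A₂E₂ = 327800000 N, ΣAE = 355500000 N.
F₁ = P·A₁E₁/ΣAE = 155000·27680000/355500000 = 12070 N.

12.1 kN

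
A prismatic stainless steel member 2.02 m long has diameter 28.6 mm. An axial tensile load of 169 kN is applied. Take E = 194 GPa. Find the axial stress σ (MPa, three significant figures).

263 MPa

A = 642.4 mm².
σ = N/A = 169000/642.4 = 263.1 MPa.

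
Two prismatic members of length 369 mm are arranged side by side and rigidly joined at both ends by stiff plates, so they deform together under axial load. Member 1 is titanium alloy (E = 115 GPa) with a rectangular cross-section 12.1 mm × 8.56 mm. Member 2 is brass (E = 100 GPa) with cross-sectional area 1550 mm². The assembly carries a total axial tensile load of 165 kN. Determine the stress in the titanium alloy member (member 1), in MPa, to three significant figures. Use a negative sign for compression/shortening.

114 MPa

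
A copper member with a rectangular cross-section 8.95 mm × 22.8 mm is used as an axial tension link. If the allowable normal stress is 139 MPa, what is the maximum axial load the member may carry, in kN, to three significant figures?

28.4 kN

A = 204.1 mm².
P_max = σ_allow · A = 139 · 204.1 = 28360 N = 28.36 kN.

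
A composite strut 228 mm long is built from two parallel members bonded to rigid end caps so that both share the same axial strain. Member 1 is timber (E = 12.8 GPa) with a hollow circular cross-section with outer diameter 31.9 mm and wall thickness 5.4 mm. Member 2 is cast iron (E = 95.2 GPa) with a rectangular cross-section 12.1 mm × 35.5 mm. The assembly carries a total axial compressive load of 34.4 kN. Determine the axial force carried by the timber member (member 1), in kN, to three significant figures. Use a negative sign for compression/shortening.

A_1 = 449.6 mm².
A_2 = 429.6 mm².
Equal strain + equilibrium ⇒ each member carries load in proportion to AE: A₁E₁ = 5754000 N, A₂E₂ = 40890000 N, ΣAE = 46650000 N.
F₁ = P·A₁E₁/ΣAE = -34400·5754000/46650000 = -4244 N.

-4.24 kN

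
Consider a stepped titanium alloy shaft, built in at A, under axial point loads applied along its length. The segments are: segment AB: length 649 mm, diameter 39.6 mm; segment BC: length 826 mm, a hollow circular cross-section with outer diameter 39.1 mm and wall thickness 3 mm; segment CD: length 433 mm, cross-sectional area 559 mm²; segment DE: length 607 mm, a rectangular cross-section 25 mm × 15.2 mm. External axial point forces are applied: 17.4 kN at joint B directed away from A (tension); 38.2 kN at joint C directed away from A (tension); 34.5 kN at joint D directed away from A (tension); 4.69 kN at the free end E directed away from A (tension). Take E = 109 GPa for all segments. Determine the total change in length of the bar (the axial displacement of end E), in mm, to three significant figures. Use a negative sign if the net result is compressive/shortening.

Internal axial forces (sectioning from the free end, tension +): N_DE = 4.69 kN, N_CD = 39.19 kN, N_BC = 77.39 kN, N_AB = 94.79 kN.
A_AB = 1232 mm².
A_BC = 340.2 mm².
A_DE = 380 mm².
δ_AB = 94790·649/(1232·109000) = 0.4582 mm
δ_BC = 77390·826/(340.2·109000) = 1.724 mm
δ_CD = 39190·433/(559·109000) = 0.2785 mm
δ_DE = 4690·607/(380·109000) = 0.06873 mm
δ = Σδ_i = 2.529 mm.

2.53 mm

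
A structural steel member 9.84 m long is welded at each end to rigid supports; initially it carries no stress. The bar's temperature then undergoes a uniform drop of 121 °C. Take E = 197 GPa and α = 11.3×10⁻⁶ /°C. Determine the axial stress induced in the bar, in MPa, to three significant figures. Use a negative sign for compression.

Free thermal expansion αLΔT = 11.3e-6 · 9840 · -121 = -13.45 mm.
The walls impose strain ε = −(-13.45)/9840 = 1.3673e-03; σ = Eε = 197000 · 1.3673e-03 = 269.4 MPa.

269 MPa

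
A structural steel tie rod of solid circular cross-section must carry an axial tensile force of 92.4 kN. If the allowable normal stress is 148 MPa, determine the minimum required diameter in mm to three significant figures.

28.2 mm

Required area A ≥ P/σ_allow = 92400/148 = 624.3 mm².
For a solid circular section, d ≥ √(4A/π) = 28.19 mm.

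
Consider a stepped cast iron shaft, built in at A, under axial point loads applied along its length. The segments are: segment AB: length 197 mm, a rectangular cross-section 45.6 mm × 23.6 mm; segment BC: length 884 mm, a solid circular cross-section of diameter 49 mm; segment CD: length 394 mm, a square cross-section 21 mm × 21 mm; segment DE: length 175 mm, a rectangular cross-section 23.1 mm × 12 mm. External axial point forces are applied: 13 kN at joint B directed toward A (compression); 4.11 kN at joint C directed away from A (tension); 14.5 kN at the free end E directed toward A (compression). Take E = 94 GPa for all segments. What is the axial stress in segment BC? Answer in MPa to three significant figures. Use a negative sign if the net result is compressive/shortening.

-5.51 MPa

Internal axial forces (sectioning from the free end, tension +): N_DE = -14.5 kN, N_CD = -14.5 kN, N_BC = -10.39 kN, N_AB = -23.39 kN.
A_BC = 1886 mm².
σ_BC = N_BC/A_BC = -10390/1886 = -5.51 MPa.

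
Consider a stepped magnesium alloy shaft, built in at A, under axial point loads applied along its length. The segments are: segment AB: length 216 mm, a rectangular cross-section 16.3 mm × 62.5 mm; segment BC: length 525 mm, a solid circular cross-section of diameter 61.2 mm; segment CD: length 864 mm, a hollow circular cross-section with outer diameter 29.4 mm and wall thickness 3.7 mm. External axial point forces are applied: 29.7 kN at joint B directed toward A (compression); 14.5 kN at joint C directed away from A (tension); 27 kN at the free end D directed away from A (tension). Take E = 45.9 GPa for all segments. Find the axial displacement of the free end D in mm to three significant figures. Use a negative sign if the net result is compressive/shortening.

1.92 mm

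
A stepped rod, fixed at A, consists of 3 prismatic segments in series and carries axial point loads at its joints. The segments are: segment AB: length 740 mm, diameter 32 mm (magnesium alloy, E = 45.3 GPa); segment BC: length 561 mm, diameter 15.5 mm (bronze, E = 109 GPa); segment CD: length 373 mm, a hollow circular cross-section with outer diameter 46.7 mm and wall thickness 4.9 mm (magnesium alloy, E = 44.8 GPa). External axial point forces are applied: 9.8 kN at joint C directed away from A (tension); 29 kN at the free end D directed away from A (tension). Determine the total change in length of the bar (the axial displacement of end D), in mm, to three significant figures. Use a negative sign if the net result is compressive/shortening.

2.22 mm

Internal axial forces (sectioning from the free end, tension +): N_CD = 29 kN, N_BC = 38.8 kN, N_AB = 38.8 kN.
A_AB = 804.2 mm².
A_BC = 188.7 mm².
A_CD = 643.5 mm².
δ_AB = 38800·740/(804.2·45300) = 0.7881 mm
δ_BC = 38800·561/(188.7·109000) = 1.058 mm
δ_CD = 29000·373/(643.5·44800) = 0.3752 mm
δ = Σδ_i = 2.222 mm.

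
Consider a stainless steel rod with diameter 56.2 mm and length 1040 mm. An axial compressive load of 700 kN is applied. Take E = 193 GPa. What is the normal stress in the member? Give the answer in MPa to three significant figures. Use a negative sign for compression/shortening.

-282 MPa

A = 2481 mm².
σ = N/A = -700000/2481 = -282.2 MPa.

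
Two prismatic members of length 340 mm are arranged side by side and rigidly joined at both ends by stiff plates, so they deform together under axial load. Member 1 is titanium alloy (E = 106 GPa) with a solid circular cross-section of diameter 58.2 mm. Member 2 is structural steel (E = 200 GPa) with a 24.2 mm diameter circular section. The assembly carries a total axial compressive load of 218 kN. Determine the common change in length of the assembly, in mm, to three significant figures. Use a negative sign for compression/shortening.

A_1 = 2660 mm².
A_2 = 460 mm².
Equal strain + equilibrium ⇒ each member carries load in proportion to AE: A₁E₁ = 282000000 N, A₂E₂ = 91990000 N, ΣAE = 374000000 N.
δ = PL/ΣAE = -218000·340/374000000 = -0.1982 mm.

-0.198 mm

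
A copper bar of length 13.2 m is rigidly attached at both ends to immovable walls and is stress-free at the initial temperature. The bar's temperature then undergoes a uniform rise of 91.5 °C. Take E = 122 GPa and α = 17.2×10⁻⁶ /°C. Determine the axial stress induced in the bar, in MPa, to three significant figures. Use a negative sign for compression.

-192 MPa

Free thermal expansion αLΔT = 17.2e-6 · 13200 · 91.5 = 20.77 mm.
The walls impose strain ε = −(20.77)/13200 = -1.5738e-03; σ = Eε = 122000 · -1.5738e-03 = -192 MPa.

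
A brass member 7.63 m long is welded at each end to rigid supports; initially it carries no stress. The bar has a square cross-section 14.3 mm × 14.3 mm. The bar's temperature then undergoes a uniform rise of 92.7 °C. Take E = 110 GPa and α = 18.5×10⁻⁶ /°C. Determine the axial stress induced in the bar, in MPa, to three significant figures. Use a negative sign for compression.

-189 MPa

Free thermal expansion αLΔT = 18.5e-6 · 7630 · 92.7 = 13.09 mm.
The walls impose strain ε = −(13.09)/7630 = -1.7150e-03; σ = Eε = 110000 · -1.7150e-03 = -188.6 MPa.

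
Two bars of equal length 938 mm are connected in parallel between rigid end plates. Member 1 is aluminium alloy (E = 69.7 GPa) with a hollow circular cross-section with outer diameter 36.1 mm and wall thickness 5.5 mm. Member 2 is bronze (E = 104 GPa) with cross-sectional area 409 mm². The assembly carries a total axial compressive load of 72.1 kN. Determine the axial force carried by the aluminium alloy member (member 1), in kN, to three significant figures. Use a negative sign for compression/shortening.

A_1 = 528.7 mm².
Equal strain + equilibrium ⇒ each member carries load in proportion to AE: A₁E₁ = 36850000 N, A₂E₂ = 42540000 N, ΣAE = 79390000 N.
F₁ = P·A₁E₁/ΣAE = -72100·36850000/79390000 = -33470 N.

-33.5 kN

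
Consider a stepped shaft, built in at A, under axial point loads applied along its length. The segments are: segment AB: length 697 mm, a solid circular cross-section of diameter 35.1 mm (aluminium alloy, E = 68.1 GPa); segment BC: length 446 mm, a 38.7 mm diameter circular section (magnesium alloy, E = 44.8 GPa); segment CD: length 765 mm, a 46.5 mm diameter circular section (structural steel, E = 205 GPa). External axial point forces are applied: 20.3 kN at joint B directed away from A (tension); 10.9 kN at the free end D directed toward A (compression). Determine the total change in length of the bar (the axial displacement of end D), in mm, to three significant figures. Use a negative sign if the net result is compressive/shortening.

-0.0168 mm

Internal axial forces (sectioning from the free end, tension +): N_CD = -10.9 kN, N_BC = -10.9 kN, N_AB = 9.4 kN.
A_AB = 967.6 mm².
A_BC = 1176 mm².
A_CD = 1698 mm².
δ_AB = 9400·697/(967.6·68100) = 0.09943 mm
δ_BC = -10900·446/(1176·44800) = -0.09225 mm
δ_CD = -10900·765/(1698·205000) = -0.02395 mm
δ = Σδ_i = -0.01677 mm.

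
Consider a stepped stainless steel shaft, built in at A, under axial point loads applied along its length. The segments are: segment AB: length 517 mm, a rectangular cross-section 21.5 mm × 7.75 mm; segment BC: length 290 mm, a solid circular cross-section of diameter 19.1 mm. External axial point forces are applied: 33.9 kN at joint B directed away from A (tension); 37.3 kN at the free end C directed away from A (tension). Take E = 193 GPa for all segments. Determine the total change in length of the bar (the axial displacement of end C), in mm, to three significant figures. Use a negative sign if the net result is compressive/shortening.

1.34 mm

Internal axial forces (sectioning from the free end, tension +): N_BC = 37.3 kN, N_AB = 71.2 kN.
A_AB = 166.6 mm².
A_BC = 286.5 mm².
δ_AB = 71200·517/(166.6·193000) = 1.145 mm
δ_BC = 37300·290/(286.5·193000) = 0.1956 mm
δ = Σδ_i = 1.34 mm.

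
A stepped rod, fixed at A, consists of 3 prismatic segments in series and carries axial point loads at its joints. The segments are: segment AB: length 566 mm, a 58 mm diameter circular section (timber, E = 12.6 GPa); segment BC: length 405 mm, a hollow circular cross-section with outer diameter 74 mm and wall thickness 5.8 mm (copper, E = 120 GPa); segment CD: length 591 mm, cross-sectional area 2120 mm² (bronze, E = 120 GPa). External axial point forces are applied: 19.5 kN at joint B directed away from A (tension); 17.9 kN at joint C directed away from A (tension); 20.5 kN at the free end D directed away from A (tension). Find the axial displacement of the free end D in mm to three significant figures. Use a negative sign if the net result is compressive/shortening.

1.14 mm

Internal axial forces (sectioning from the free end, tension +): N_CD = 20.5 kN, N_BC = 38.4 kN, N_AB = 57.9 kN.
A_AB = 2642 mm².
A_BC = 1243 mm².
δ_AB = 57900·566/(2642·12600) = 0.9844 mm
δ_BC = 38400·405/(1243·120000) = 0.1043 mm
δ_CD = 20500·591/(2120·120000) = 0.04762 mm
δ = Σδ_i = 1.136 mm.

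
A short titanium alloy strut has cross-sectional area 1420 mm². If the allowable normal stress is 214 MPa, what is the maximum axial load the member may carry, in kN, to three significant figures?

P_max = σ_allow · A = 214 · 1420 = 303900 N = 303.9 kN.

304 kN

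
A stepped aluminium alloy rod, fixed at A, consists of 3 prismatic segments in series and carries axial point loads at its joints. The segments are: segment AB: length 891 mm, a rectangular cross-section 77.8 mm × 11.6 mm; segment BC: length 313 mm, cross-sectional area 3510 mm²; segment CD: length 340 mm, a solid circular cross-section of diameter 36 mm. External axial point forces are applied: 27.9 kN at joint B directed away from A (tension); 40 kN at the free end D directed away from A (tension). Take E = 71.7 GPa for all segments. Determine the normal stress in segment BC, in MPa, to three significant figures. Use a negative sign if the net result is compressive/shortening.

11.4 MPa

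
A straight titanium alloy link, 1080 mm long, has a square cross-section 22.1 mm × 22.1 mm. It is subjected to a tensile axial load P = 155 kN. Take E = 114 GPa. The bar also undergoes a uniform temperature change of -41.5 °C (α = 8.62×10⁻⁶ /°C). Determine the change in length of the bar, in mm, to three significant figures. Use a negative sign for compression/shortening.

A = 488.4 mm².
δ_mech = NL/(AE) = 155000·1080/(488.4·114000) = 3.007 mm.
δ_thermal = αLΔT = 8.62e-6·1080·-41.5 = -0.3863 mm.
δ = δ_mech + δ_thermal = 2.62 mm.

2.62 mm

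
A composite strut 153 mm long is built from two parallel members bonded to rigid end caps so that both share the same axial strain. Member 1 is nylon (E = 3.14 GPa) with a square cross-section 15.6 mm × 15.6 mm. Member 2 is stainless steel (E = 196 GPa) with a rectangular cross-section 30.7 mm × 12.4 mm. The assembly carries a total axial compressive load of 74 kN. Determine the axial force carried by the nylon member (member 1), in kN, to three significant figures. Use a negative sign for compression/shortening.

A_1 = 243.4 mm².
A_2 = 380.7 mm².
Equal strain + equilibrium ⇒ each member carries load in proportion to AE: A₁E₁ = 764200 N, A₂E₂ = 74610000 N, ΣAE = 75380000 N.
F₁ = P·A₁E₁/ΣAE = -74000·764200/75380000 = -750.2 N.

-0.750 kN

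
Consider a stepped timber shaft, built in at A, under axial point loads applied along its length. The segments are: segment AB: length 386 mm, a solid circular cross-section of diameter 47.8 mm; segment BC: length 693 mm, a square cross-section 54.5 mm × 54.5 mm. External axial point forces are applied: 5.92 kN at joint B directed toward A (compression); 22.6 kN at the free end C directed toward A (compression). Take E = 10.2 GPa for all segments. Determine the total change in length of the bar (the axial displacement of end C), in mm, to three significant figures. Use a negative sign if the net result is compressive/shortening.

-1.12 mm

Internal axial forces (sectioning from the free end, tension +): N_BC = -22.6 kN, N_AB = -28.52 kN.
A_AB = 1795 mm².
A_BC = 2970 mm².
δ_AB = -28520·386/(1795·10200) = -0.6014 mm
δ_BC = -22600·693/(2970·10200) = -0.5169 mm
δ = Σδ_i = -1.118 mm.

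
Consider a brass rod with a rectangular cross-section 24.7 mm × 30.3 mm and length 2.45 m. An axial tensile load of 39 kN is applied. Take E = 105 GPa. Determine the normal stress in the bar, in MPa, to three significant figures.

A = 748.4 mm².
σ = N/A = 39000/748.4 = 52.11 MPa.

52.1 MPa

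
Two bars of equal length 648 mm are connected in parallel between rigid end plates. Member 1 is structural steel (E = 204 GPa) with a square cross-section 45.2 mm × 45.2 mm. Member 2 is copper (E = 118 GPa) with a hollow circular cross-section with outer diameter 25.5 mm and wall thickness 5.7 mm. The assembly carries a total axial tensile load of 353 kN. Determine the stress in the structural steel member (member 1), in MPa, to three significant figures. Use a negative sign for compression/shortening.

157 MPa

A_1 = 2043 mm².
A_2 = 354.6 mm².
Equal strain + equilibrium ⇒ each member carries load in proportion to AE: A₁E₁ = 416800000 N, A₂E₂ = 41840000 N, ΣAE = 458600000 N.
σ₁ = P·E₁/ΣAE = 353000·204000/458600000 = 157 MPa.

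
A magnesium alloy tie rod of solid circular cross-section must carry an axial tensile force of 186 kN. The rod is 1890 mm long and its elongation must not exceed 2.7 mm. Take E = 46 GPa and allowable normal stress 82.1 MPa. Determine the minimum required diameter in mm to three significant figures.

Required area A ≥ P/σ_allow = 186000/82.1 = 2266 mm².
For a solid circular section, d ≥ √(4A/π) = 53.71 mm.
Elongation limit: A ≥ PL/(Eδ_allow) = 186000·1890/(46000·2.7) = 2830 mm² ⇒ d ≥ 60.03 mm.
The elongation limit governs.

60.0 mm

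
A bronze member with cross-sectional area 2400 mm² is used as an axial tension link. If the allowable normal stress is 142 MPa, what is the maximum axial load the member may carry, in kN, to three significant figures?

341 kN

P_max = σ_allow · A = 142 · 2400 = 340800 N = 340.8 kN.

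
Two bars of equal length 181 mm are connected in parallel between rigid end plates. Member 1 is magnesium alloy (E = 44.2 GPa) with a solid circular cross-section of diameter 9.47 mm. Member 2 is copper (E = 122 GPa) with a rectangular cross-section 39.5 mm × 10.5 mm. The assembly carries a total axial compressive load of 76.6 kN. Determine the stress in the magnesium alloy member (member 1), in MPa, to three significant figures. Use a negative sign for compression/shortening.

A_1 = 70.44 mm².
A_2 = 414.8 mm².
Equal strain + equilibrium ⇒ each member carries load in proportion to AE: A₁E₁ = 3113000 N, A₂E₂ = 50600000 N, ΣAE = 53710000 N.
σ₁ = P·E₁/ΣAE = -76600·44200/53710000 = -63.03 MPa.

-63.0 MPa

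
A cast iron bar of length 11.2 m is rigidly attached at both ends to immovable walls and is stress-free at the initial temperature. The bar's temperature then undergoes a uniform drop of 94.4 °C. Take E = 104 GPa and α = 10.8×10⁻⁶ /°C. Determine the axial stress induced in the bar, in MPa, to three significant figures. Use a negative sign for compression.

106 MPa

Free thermal expansion αLΔT = 10.8e-6 · 11200 · -94.4 = -11.42 mm.
The walls impose strain ε = −(-11.42)/11200 = 1.0195e-03; σ = Eε = 104000 · 1.0195e-03 = 106 MPa.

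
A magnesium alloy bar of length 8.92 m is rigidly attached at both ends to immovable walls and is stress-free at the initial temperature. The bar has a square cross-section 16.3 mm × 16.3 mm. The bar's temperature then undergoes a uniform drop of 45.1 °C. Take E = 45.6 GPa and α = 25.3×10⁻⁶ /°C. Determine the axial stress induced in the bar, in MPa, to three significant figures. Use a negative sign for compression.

52.0 MPa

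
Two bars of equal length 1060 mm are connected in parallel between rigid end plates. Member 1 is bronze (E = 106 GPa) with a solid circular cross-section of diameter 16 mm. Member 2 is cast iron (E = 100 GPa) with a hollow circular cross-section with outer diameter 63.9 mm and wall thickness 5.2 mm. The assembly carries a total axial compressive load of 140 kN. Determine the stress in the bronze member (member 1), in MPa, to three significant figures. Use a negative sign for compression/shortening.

-127 MPa

A_1 = 201.1 mm².
A_2 = 958.9 mm².
Equal strain + equilibrium ⇒ each member carries load in proportion to AE: A₁E₁ = 21310000 N, A₂E₂ = 95890000 N, ΣAE = 117200000 N.
σ₁ = P·E₁/ΣAE = -140000·106000/117200000 = -126.6 MPa.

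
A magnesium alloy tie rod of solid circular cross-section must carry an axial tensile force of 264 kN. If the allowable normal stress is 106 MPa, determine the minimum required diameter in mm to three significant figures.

56.3 mm

Required area A ≥ P/σ_allow = 264000/106 = 2491 mm².
For a solid circular section, d ≥ √(4A/π) = 56.31 mm.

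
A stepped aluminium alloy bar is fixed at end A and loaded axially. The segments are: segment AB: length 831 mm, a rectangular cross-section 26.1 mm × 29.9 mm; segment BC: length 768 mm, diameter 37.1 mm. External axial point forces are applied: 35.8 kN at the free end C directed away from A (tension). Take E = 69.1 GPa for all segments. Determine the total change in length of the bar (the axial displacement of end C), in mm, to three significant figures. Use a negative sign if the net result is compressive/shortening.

Internal axial forces (sectioning from the free end, tension +): N_BC = 35.8 kN, N_AB = 35.8 kN.
A_AB = 780.4 mm².
A_BC = 1081 mm².
δ_AB = 35800·831/(780.4·69100) = 0.5517 mm
δ_BC = 35800·768/(1081·69100) = 0.3681 mm
δ = Σδ_i = 0.9198 mm.

0.920 mm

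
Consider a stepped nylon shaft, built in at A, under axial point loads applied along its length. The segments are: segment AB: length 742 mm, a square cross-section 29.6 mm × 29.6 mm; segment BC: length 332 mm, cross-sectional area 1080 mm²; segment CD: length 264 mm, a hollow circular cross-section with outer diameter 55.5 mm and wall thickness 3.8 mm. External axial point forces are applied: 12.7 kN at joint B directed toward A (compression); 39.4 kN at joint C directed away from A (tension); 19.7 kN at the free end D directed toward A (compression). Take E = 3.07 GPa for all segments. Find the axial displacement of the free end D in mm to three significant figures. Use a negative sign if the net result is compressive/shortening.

1.16 mm

Internal axial forces (sectioning from the free end, tension +): N_CD = -19.7 kN, N_BC = 19.7 kN, N_AB = 7 kN.
A_AB = 876.2 mm².
A_CD = 617.2 mm².
δ_AB = 7000·742/(876.2·3070) = 1.931 mm
δ_BC = 19700·332/(1080·3070) = 1.973 mm
δ_CD = -19700·264/(617.2·3070) = -2.745 mm
δ = Σδ_i = 1.159 mm.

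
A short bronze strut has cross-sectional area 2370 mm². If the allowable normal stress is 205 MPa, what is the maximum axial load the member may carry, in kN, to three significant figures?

486 kN

P_max = σ_allow · A = 205 · 2370 = 485800 N = 485.9 kN.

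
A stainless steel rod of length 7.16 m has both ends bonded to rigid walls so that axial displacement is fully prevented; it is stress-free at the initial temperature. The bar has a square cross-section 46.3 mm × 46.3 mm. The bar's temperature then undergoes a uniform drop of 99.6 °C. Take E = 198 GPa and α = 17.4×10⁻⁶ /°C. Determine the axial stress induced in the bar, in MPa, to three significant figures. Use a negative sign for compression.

343 MPa

Free thermal expansion αLΔT = 17.4e-6 · 7160 · -99.6 = -12.41 mm.
The walls impose strain ε = −(-12.41)/7160 = 1.7330e-03; σ = Eε = 198000 · 1.7330e-03 = 343.1 MPa.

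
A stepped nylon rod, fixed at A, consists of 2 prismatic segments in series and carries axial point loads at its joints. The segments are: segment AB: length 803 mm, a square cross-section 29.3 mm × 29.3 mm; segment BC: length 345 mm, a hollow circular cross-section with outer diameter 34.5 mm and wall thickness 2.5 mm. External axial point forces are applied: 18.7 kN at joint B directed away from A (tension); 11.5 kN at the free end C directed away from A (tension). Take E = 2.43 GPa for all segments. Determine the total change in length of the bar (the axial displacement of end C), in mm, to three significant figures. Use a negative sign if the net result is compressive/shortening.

18.1 mm

Internal axial forces (sectioning from the free end, tension +): N_BC = 11.5 kN, N_AB = 30.2 kN.
A_AB = 858.5 mm².
A_BC = 251.3 mm².
δ_AB = 30200·803/(858.5·2430) = 11.62 mm
δ_BC = 11500·345/(251.3·2430) = 6.496 mm
δ = Σδ_i = 18.12 mm.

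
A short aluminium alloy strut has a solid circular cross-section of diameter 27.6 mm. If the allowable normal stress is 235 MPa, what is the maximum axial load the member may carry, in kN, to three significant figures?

141 kN

A = 598.3 mm².
P_max = σ_allow · A = 235 · 598.3 = 140600 N = 140.6 kN.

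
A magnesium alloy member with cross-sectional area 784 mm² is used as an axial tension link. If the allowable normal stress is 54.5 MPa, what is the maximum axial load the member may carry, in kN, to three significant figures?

P_max = σ_allow · A = 54.5 · 784 = 42730 N = 42.73 kN.

42.7 kN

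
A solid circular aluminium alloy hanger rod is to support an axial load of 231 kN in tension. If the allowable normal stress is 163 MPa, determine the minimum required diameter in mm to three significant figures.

42.5 mm

Required area A ≥ P/σ_allow = 231000/163 = 1417 mm².
For a solid circular section, d ≥ √(4A/π) = 42.48 mm.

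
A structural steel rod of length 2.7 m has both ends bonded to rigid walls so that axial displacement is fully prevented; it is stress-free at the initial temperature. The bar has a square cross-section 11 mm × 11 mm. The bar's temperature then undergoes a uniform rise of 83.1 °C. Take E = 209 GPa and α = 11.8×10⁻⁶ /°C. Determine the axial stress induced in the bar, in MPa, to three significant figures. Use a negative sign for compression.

Free thermal expansion αLΔT = 11.8e-6 · 2700 · 83.1 = 2.648 mm.
The walls impose strain ε = −(2.648)/2700 = -9.8058e-04; σ = Eε = 209000 · -9.8058e-04 = -204.9 MPa.

-205 MPa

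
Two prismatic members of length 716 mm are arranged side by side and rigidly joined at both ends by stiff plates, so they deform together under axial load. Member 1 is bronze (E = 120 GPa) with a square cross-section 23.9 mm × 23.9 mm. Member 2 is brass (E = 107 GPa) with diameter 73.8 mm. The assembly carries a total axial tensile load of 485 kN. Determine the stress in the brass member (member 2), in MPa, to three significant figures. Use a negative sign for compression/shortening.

98.6 MPa

A_1 = 571.2 mm².
A_2 = 4278 mm².
Equal strain + equilibrium ⇒ each member carries load in proportion to AE: A₁E₁ = 68550000 N, A₂E₂ = 457700000 N, ΣAE = 526300000 N.
σ₂ = P·E₂/ΣAE = 485000·107000/526300000 = 98.61 MPa.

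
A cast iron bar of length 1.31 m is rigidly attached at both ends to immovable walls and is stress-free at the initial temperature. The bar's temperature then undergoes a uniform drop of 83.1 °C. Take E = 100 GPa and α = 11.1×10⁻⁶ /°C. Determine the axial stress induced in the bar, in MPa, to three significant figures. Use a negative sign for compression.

92.2 MPa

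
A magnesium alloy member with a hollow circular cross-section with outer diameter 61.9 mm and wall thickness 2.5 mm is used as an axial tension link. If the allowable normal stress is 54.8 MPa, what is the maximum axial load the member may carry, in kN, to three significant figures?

A = 466.5 mm².
P_max = σ_allow · A = 54.8 · 466.5 = 25570 N = 25.57 kN.

25.6 kN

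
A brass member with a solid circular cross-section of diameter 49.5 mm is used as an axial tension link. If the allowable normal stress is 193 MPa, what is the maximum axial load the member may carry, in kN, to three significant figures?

A = 1924 mm².
P_max = σ_allow · A = 193 · 1924 = 371400 N = 371.4 kN.

371 kN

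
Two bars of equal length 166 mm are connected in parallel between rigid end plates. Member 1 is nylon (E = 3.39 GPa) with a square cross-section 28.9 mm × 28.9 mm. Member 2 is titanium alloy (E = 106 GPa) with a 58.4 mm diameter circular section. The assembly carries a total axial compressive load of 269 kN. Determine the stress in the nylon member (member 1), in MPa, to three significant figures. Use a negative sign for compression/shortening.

-3.18 MPa

A_1 = 835.2 mm².
A_2 = 2679 mm².
Equal strain + equilibrium ⇒ each member carries load in proportion to AE: A₁E₁ = 2831000 N, A₂E₂ = 283900000 N, ΣAE = 286800000 N.
σ₁ = P·E₁/ΣAE = -269000·3390/286800000 = -3.18 MPa.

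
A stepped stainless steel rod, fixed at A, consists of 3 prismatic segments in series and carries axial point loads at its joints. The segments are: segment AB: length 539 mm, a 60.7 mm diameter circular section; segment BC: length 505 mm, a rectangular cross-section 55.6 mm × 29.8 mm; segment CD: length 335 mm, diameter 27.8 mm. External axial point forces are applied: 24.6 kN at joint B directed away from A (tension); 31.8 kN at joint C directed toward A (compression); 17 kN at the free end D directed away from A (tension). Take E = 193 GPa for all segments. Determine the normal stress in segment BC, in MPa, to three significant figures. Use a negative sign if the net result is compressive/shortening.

Internal axial forces (sectioning from the free end, tension +): N_CD = 17 kN, N_BC = -14.8 kN, N_AB = 9.8 kN.
A_BC = 1657 mm².
σ_BC = N_BC/A_BC = -14800/1657 = -8.932 MPa.

-8.93 MPa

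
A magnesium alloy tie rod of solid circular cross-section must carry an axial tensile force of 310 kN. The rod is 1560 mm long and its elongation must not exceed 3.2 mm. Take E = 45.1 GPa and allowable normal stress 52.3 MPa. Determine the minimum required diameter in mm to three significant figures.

86.9 mm

Required area A ≥ P/σ_allow = 310000/52.3 = 5927 mm².
For a solid circular section, d ≥ √(4A/π) = 86.87 mm.
Elongation limit: A ≥ PL/(Eδ_allow) = 310000·1560/(45100·3.2) = 3351 mm² ⇒ d ≥ 65.32 mm.
The stress limit governs.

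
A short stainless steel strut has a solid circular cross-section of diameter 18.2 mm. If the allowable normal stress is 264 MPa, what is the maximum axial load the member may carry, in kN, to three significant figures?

A = 260.2 mm².
P_max = σ_allow · A = 264 · 260.2 = 68680 N = 68.68 kN.

68.7 kN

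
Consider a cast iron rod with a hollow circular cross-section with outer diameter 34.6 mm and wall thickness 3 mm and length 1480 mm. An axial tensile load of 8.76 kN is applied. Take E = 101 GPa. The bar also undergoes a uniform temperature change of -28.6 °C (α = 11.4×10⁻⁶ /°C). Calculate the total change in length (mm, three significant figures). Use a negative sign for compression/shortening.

-0.0515 mm

A = 297.8 mm².
δ_mech = NL/(AE) = 8760·1480/(297.8·101000) = 0.431 mm.
δ_thermal = αLΔT = 11.4e-6·1480·-28.6 = -0.4825 mm.
δ = δ_mech + δ_thermal = -0.05153 mm.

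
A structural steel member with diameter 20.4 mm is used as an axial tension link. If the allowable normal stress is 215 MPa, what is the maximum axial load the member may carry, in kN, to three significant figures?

70.3 kN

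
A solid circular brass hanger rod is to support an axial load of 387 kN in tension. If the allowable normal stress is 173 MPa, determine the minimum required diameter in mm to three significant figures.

Required area A ≥ P/σ_allow = 387000/173 = 2237 mm².
For a solid circular section, d ≥ √(4A/π) = 53.37 mm.

53.4 mm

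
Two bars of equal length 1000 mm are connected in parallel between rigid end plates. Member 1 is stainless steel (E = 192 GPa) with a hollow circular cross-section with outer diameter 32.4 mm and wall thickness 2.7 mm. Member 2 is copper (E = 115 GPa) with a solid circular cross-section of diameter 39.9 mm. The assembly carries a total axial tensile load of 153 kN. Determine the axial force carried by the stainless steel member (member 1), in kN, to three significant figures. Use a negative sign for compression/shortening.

A_1 = 251.9 mm².
A_2 = 1250 mm².
Equal strain + equilibrium ⇒ each member carries load in proportion to AE: A₁E₁ = 48370000 N, A₂E₂ = 143800000 N, ΣAE = 192200000 N.
F₁ = P·A₁E₁/ΣAE = 153000·48370000/192200000 = 38510 N.

38.5 kN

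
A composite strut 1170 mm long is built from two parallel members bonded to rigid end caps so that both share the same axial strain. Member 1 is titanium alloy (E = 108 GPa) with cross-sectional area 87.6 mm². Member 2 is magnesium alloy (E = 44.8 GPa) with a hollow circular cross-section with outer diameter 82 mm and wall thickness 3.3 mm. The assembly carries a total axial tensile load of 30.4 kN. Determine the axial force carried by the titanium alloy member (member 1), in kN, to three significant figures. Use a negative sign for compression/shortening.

6.25 kN

A_2 = 815.9 mm².
Equal strain + equilibrium ⇒ each member carries load in proportion to AE: A₁E₁ = 9461000 N, A₂E₂ = 36550000 N, ΣAE = 46010000 N.
F₁ = P·A₁E₁/ΣAE = 30400·9461000/46010000 = 6251 N.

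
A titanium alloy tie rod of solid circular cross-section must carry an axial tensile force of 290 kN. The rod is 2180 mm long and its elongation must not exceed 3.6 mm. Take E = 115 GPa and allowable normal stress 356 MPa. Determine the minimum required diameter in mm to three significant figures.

Required area A ≥ P/σ_allow = 290000/356 = 814.6 mm².
For a solid circular section, d ≥ √(4A/π) = 32.21 mm.
Elongation limit: A ≥ PL/(Eδ_allow) = 290000·2180/(115000·3.6) = 1527 mm² ⇒ d ≥ 44.09 mm.
The elongation limit governs.

44.1 mm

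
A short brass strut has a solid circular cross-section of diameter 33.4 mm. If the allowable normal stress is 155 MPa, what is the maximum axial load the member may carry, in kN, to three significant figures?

A = 876.2 mm².
P_max = σ_allow · A = 155 · 876.2 = 135800 N = 135.8 kN.

136 kN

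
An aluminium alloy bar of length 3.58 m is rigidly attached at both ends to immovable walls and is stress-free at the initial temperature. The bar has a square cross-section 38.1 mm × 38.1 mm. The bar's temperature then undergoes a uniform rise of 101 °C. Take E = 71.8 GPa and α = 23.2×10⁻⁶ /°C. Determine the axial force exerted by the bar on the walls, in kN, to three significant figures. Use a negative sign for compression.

Free thermal expansion αLΔT = 23.2e-6 · 3580 · 101 = 8.389 mm.
The walls impose strain ε = −(8.389)/3580 = -2.3432e-03; σ = Eε = 71800 · -2.3432e-03 = -168.2 MPa.
Wall reaction R = σ·A = -168.2·1452 = -244200 N = -244.2 kN.

-244 kN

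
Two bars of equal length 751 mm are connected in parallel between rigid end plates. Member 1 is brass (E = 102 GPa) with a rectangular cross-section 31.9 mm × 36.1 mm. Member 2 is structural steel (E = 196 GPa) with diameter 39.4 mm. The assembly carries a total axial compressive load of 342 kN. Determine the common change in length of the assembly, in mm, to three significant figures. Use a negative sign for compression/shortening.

-0.721 mm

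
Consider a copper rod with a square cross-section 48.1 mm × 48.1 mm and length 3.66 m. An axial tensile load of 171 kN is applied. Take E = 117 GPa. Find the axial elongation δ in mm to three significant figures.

A = 2314 mm².
δ_mech = NL/(AE) = 171000·3660/(2314·117000) = 2.312 mm.

2.31 mm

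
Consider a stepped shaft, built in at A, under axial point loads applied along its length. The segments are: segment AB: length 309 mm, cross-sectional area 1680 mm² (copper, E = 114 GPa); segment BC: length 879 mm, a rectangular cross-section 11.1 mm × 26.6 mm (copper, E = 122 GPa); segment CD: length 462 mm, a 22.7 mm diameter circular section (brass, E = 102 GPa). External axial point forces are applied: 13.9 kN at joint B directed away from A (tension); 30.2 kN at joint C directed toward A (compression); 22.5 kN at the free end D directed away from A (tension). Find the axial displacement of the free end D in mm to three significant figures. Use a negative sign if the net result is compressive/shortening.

Internal axial forces (sectioning from the free end, tension +): N_CD = 22.5 kN, N_BC = -7.7 kN, N_AB = 6.2 kN.
A_BC = 295.3 mm².
A_CD = 404.7 mm².
δ_AB = 6200·309/(1680·114000) = 0.01 mm
δ_BC = -7700·879/(295.3·122000) = -0.1879 mm
δ_CD = 22500·462/(404.7·102000) = 0.2518 mm
δ = Σδ_i = 0.07392 mm.

0.0739 mm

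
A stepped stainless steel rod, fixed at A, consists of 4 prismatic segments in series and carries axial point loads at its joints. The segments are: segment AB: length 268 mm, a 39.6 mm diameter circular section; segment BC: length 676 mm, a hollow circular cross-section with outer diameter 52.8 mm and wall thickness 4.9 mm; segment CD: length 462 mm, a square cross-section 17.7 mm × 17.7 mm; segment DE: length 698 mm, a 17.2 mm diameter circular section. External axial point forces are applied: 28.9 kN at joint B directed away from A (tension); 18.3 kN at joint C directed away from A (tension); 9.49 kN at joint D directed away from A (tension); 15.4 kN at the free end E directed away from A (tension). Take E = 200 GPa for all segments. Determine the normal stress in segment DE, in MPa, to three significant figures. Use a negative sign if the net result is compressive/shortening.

Internal axial forces (sectioning from the free end, tension +): N_DE = 15.4 kN, N_CD = 24.89 kN, N_BC = 43.19 kN, N_AB = 72.09 kN.
A_DE = 232.4 mm².
σ_DE = N_DE/A_DE = 15400/232.4 = 66.28 MPa.

66.3 MPa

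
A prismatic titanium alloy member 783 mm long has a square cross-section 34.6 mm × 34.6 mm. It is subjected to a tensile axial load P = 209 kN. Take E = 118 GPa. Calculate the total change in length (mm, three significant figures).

1.16 mm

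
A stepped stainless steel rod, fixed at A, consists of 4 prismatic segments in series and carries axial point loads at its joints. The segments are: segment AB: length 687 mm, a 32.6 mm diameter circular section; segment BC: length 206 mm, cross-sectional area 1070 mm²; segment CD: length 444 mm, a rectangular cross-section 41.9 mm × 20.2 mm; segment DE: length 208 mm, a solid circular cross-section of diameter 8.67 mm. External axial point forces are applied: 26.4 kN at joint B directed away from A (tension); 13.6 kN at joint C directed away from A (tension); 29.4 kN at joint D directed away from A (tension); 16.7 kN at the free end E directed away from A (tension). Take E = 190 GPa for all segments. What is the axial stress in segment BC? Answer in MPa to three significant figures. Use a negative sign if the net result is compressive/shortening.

55.8 MPa

Internal axial forces (sectioning from the free end, tension +): N_DE = 16.7 kN, N_CD = 46.1 kN, N_BC = 59.7 kN, N_AB = 86.1 kN.
σ_BC = N_BC/A_BC = 59700/1070 = 55.79 MPa.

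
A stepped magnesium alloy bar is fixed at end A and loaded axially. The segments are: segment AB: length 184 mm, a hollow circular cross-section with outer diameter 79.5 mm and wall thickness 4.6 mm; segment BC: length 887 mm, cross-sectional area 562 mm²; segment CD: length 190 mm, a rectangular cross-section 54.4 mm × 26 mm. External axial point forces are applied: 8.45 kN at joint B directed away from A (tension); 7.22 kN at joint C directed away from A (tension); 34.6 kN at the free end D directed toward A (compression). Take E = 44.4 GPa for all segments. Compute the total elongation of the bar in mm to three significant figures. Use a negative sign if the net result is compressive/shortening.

-1.15 mm

Internal axial forces (sectioning from the free end, tension +): N_CD = -34.6 kN, N_BC = -27.38 kN, N_AB = -18.93 kN.
A_AB = 1082 mm².
A_CD = 1414 mm².
δ_AB = -18930·184/(1082·44400) = -0.07248 mm
δ_BC = -27380·887/(562·44400) = -0.9733 mm
δ_CD = -34600·190/(1414·44400) = -0.1047 mm
δ = Σδ_i = -1.15 mm.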